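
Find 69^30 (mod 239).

Using repeated squaring:
30 in binary is 11110, i.e. 30 = 16 + 8 + 4 + 2.
69^1 ≡ 69 (mod 239)
69^2 ≡ 69^2 = 4761 ≡ 220 (mod 239)
69^4 ≡ 220^2 = 48400 ≡ 122 (mod 239)
69^8 ≡ 122^2 = 14884 ≡ 66 (mod 239)
69^16 ≡ 66^2 = 4356 ≡ 54 (mod 239)
69^30 = 69^16 · 69^8 · 69^4 · 69^2 ≡ 54 · 66 · 122 · 220 (mod 239).
Accumulate the product:
54 · 66 = 3564 ≡ 218
218 · 122 = 26596 ≡ 67
67 · 220 = 14740 ≡ 161

161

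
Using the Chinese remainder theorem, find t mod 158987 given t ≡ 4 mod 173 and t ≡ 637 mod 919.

173⁻¹ mod 919: 173*85 ≡ 1 (mod 919), so 173⁻¹ ≡ 85.
t = 4 + 173*((637 − 4)*85 mod 919) = 4 + 173*503 = 87023.
Check: 87023 mod 173 = 4, 87023 mod 919 = 637. ✓

87023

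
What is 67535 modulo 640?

67535 = 105·640 + 335, so 67535 ≡ 335 (mod 640).

335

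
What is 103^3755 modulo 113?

By square-and-multiply:
3755 in binary is 111010101011, i.e. 3755 = 2048 + 1024 + 512 + 128 + 32 + 8 + 2 + 1.
103^1 ≡ 103 (mod 113)
103^2 ≡ 103^2 = 10609 ≡ 100 (mod 113)
103^4 ≡ 100^2 = 10000 ≡ 56 (mod 113)
103^8 ≡ 56^2 = 3136 ≡ 85 (mod 113)
103^16 ≡ 85^2 = 7225 ≡ 106 (mod 113)
103^32 ≡ 106^2 = 11236 ≡ 49 (mod 113)
103^64 ≡ 49^2 = 2401 ≡ 28 (mod 113)
103^128 ≡ 28^2 = 784 ≡ 106 (mod 113)
103^256 ≡ 106^2 = 11236 ≡ 49 (mod 113)
103^512 ≡ 49^2 = 2401 ≡ 28 (mod 113)
103^1024 ≡ 28^2 = 784 ≡ 106 (mod 113)
103^2048 ≡ 106^2 = 11236 ≡ 49 (mod 113)
103^3755 = 103^2048 * 103^1024 * 103^512 * 103^128 * 103^32 * 103^8 * 103^2 * 103^1 ≡ 49 * 106 * 28 * 106 * 49 * 85 * 100 * 103 (mod 113).
Accumulate the product:
49 * 106 = 5194 ≡ 109
109 * 28 = 3052 ≡ 1
1 * 106 = 106
106 * 49 = 5194 ≡ 109
109 * 85 = 9265 ≡ 112
112 * 100 = 11200 ≡ 13
13 * 103 = 1339 ≡ 96

96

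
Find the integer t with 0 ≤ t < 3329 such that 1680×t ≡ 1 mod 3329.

537

Run the extended Euclidean algorithm:
3329 = 1·1680 + 1649
1680 = 1·1649 + 31
1649 = 53·31 + 6
31 = 5·6 + 1
6 = 6·1 + 0
gcd(1680, 3329) = 1, so the inverse exists.
Bézout: 1 = −271·3329 + 537·1680.
So 1680⁻¹ ≡ 537 (mod 3329).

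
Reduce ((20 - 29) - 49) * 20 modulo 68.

64

20 - 29 = -9 ≡ 59 (mod 68)
59 - 49 = 10
10 * 20 = 200 ≡ 64 (mod 68)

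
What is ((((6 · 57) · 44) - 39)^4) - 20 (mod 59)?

6 · 57 = 342 ≡ 47 (mod 59)
47 · 44 = 2068 ≡ 3 (mod 59)
3 - 39 = -36 ≡ 23 (mod 59)
(23)^4 ≡ 4 (mod 59)
4 - 20 = -16 ≡ 43 (mod 59)

43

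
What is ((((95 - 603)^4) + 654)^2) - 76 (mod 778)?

248

95 - 603 = -508 ≡ 270 (mod 778)
(270)^4 ≡ 142 (mod 778)
142 + 654 = 796 ≡ 18 (mod 778)
(18)^2 ≡ 324 (mod 778)
324 - 76 = 248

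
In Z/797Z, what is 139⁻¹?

797 = 5×139 + 102
139 = 1×102 + 37
102 = 2×37 + 28
37 = 1×28 + 9
28 = 3×9 + 1
9 = 9×1 + 0
gcd(139, 797) = 1, so the inverse exists.
Back-substitute for 1:
1 = 1×28 − 3×9
  = −3×37 + 4×28
  = 4×102 − 11×37
  = −11×139 + 15×102
  = 15×797 − 86×139
So 139⁻¹ ≡ −86 ≡ 711 (mod 797).

711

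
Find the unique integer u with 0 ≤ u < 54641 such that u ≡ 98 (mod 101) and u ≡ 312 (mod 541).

101⁻¹ mod 541: 101·75 ≡ 1 (mod 541), so 101⁻¹ ≡ 75.
u = 98 + 101·((312 − 98)·75 mod 541) = 98 + 101·361 = 36559.
Check: 36559 mod 101 = 98, 36559 mod 541 = 312. ✓

36559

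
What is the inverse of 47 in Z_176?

15

176 = 3*47 + 35
47 = 1*35 + 12
35 = 2*12 + 11
12 = 1*11 + 1
11 = 11*1 + 0
gcd(47, 176) = 1, so the inverse exists.
Back-substitute for 1:
1 = 1*12 − 1*11
  = −1*35 + 3*12
  = 3*47 − 4*35
  = −4*176 + 15*47
So 47⁻¹ ≡ 15 (mod 176).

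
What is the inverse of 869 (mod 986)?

927

986 = 1*869 + 117
869 = 7*117 + 50
117 = 2*50 + 17
50 = 2*17 + 16
17 = 1*16 + 1
16 = 16*1 + 0
gcd(869, 986) = 1, so the inverse exists.
Back-substitute for 1:
1 = 1*17 − 1*16
  = −1*50 + 3*17
  = 3*117 − 7*50
  = −7*869 + 52*117
  = 52*986 − 59*869
So 869⁻¹ ≡ −59 ≡ 927 (mod 986).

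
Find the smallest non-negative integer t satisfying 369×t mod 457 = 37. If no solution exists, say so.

441

gcd(369, 457) = 1, so a unique solution mod 457 exists.
369⁻¹ ≡ 296 (mod 457).
t ≡ 296×37 ≡ 441 (mod 457).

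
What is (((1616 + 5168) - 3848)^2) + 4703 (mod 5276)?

3815

1616 + 5168 = 6784 ≡ 1508 (mod 5276)
1508 - 3848 = -2340 ≡ 2936 (mod 5276)
(2936)^2 ≡ 4388 (mod 5276)
4388 + 4703 = 9091 ≡ 3815 (mod 5276)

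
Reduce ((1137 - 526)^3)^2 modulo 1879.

1137 - 526 = 611
(611)^3 ≡ 1684 (mod 1879)
(1684)^2 ≡ 445 (mod 1879)

445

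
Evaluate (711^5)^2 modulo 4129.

(711)^5 ≡ 2067 (mod 4129)
(2067)^2 ≡ 3103 (mod 4129)

3103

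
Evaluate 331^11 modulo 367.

70

Using repeated squaring:
331^1 ≡ 331 (mod 367)
331^2 ≡ 331^2 = 109561 ≡ 195 (mod 367)
331^4 ≡ 195^2 = 38025 ≡ 224 (mod 367)
331^8 ≡ 224^2 = 50176 ≡ 264 (mod 367)
331^11 = 331^8 · 331^2 · 331^1 ≡ 264 · 195 · 331 (mod 367).
Accumulate the product:
264 · 195 = 51480 ≡ 100
100 · 331 = 33100 ≡ 70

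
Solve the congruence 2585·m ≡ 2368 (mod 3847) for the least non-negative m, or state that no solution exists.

3522

gcd(2585, 3847) = 1, so a unique solution mod 3847 exists.
2585⁻¹ ≡ 2838 (mod 3847).
m ≡ 2838·2368 ≡ 3522 (mod 3847).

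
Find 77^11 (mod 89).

52

Using repeated squaring:
77^1 ≡ 77 (mod 89)
77^2 ≡ 77^2 = 5929 ≡ 55 (mod 89)
77^4 ≡ 55^2 = 3025 ≡ 88 (mod 89)
77^8 ≡ 88^2 = 7744 ≡ 1 (mod 89)
77^11 = 77^8 · 77^2 · 77^1 ≡ 1 · 55 · 77 (mod 89).
Accumulate the product:
1 · 55 = 55
55 · 77 = 4235 ≡ 52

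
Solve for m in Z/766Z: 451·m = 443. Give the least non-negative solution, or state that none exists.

91

gcd(451, 766) = 1, so a unique solution mod 766 exists.
451⁻¹ ≡ 659 (mod 766).
m ≡ 659·443 ≡ 91 (mod 766).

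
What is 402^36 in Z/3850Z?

36 in binary is 100100, i.e. 36 = 32 + 4.
402^1 ≡ 402 (mod 3850)
402^2 ≡ 402^2 = 161604 ≡ 3754 (mod 3850)
402^4 ≡ 3754^2 = 14092516 ≡ 1516 (mod 3850)
402^8 ≡ 1516^2 = 2298256 ≡ 3656 (mod 3850)
402^16 ≡ 3656^2 = 13366336 ≡ 2986 (mod 3850)
402^32 ≡ 2986^2 = 8916196 ≡ 3446 (mod 3850)
402^36 = 402^32 · 402^4 ≡ 3446 · 1516 (mod 3850).
3446 · 1516 = 5224136 ≡ 3536 (mod 3850).

3536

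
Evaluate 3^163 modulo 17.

10

163 in binary is 10100011, i.e. 163 = 128 + 32 + 2 + 1.
3^1 ≡ 3 (mod 17)
3^2 ≡ 3^2 = 9 (mod 17)
3^4 ≡ 9^2 = 81 ≡ 13 (mod 17)
3^8 ≡ 13^2 = 169 ≡ 16 (mod 17)
3^16 ≡ 16^2 = 256 ≡ 1 (mod 17)
3^32 ≡ 1^2 = 1 (mod 17)
3^64 ≡ 1^2 = 1 (mod 17)
3^128 ≡ 1^2 = 1 (mod 17)
3^163 = 3^128 · 3^32 · 3^2 · 3^1 ≡ 1 · 1 · 9 · 3 (mod 17).
Accumulate the product:
1 · 1 = 1
1 · 9 = 9
9 · 3 = 27 ≡ 10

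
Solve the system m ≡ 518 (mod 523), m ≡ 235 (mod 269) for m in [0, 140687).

132314

523⁻¹ mod 269: 523*251 ≡ 1 (mod 269), so 523⁻¹ ≡ 251.
m = 518 + 523*((235 − 518)*251 mod 269) = 518 + 523*252 = 132314.
Check: 132314 mod 523 = 518, 132314 mod 269 = 235. ✓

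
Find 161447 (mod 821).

161447 = 196×821 + 531, so 161447 ≡ 531 (mod 821).

531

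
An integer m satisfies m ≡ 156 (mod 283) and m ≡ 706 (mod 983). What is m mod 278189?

258252

283⁻¹ mod 983: 283×66 ≡ 1 (mod 983), so 283⁻¹ ≡ 66.
m = 156 + 283×((706 − 156)×66 mod 983) = 156 + 283×912 = 258252.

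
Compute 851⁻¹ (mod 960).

Run the extended Euclidean algorithm:
960 = 1·851 + 109
851 = 7·109 + 88
109 = 1·88 + 21
88 = 4·21 + 4
21 = 5·4 + 1
4 = 4·1 + 0
gcd(851, 960) = 1, so the inverse exists.
Back-substitute for 1:
1 = 1·21 − 5·4
  = −5·88 + 21·21
  = 21·109 − 26·88
  = −26·851 + 203·109
  = 203·960 − 229·851
So 851⁻¹ ≡ −229 ≡ 731 (mod 960).

731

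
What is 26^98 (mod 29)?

26^1 ≡ 26 (mod 29)
26^2 ≡ 26^2 = 676 ≡ 9 (mod 29)
26^4 ≡ 9^2 = 81 ≡ 23 (mod 29)
26^8 ≡ 23^2 = 529 ≡ 7 (mod 29)
26^16 ≡ 7^2 = 49 ≡ 20 (mod 29)
26^32 ≡ 20^2 = 400 ≡ 23 (mod 29)
26^64 ≡ 23^2 = 529 ≡ 7 (mod 29)
26^98 = 26^64 × 26^32 × 26^2 ≡ 7 × 23 × 9 (mod 29).
Accumulate the product:
7 × 23 = 161 ≡ 16
16 × 9 = 144 ≡ 28

28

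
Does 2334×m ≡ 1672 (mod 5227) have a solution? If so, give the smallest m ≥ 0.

1967

gcd(2334, 5227) = 1, so a unique solution mod 5227 exists.
2334⁻¹ ≡ 3787 (mod 5227).
m ≡ 3787×1672 ≡ 1967 (mod 5227).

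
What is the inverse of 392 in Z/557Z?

By the extended Euclidean algorithm:
557 = 1·392 + 165
392 = 2·165 + 62
165 = 2·62 + 41
62 = 1·41 + 21
41 = 1·21 + 20
21 = 1·20 + 1
20 = 20·1 + 0
gcd(392, 557) = 1, so the inverse exists.
Bézout: 1 = −19·557 + 27·392.
So 392⁻¹ ≡ 27 (mod 557).

27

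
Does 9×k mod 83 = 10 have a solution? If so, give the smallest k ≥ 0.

38

gcd(9, 83) = 1, so a unique solution mod 83 exists.
9⁻¹ ≡ 37 (mod 83).
k ≡ 37×10 ≡ 38 (mod 83).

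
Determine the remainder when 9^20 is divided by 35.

11

Compute successive squares:
9^1 ≡ 9 (mod 35)
9^2 ≡ 9^2 = 81 ≡ 11 (mod 35)
9^4 ≡ 11^2 = 121 ≡ 16 (mod 35)
9^8 ≡ 16^2 = 256 ≡ 11 (mod 35)
9^16 ≡ 11^2 = 121 ≡ 16 (mod 35)
9^20 = 9^16 * 9^4 ≡ 16 * 16 (mod 35).
16 * 16 = 256 ≡ 11 (mod 35).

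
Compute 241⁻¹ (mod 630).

481

By the extended Euclidean algorithm:
630 = 2×241 + 148
241 = 1×148 + 93
148 = 1×93 + 55
93 = 1×55 + 38
55 = 1×38 + 17
38 = 2×17 + 4
17 = 4×4 + 1
4 = 4×1 + 0
gcd(241, 630) = 1, so the inverse exists.
Bézout: 1 = 57×630 − 149×241.
So 241⁻¹ ≡ −149 ≡ 481 (mod 630).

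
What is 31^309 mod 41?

4

Compute successive squares:
31^1 ≡ 31 (mod 41)
31^2 ≡ 31^2 = 961 ≡ 18 (mod 41)
31^4 ≡ 18^2 = 324 ≡ 37 (mod 41)
31^8 ≡ 37^2 = 1369 ≡ 16 (mod 41)
31^16 ≡ 16^2 = 256 ≡ 10 (mod 41)
31^32 ≡ 10^2 = 100 ≡ 18 (mod 41)
31^64 ≡ 18^2 = 324 ≡ 37 (mod 41)
31^128 ≡ 37^2 = 1369 ≡ 16 (mod 41)
31^256 ≡ 16^2 = 256 ≡ 10 (mod 41)
31^309 = 31^256 * 31^32 * 31^16 * 31^4 * 31^1 ≡ 10 * 18 * 10 * 37 * 31 (mod 41).
Accumulate the product:
10 * 18 = 180 ≡ 16
16 * 10 = 160 ≡ 37
37 * 37 = 1369 ≡ 16
16 * 31 = 496 ≡ 4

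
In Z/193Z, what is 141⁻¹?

Apply the Euclidean algorithm and back-substitute:
193 = 1*141 + 52
141 = 2*52 + 37
52 = 1*37 + 15
37 = 2*15 + 7
15 = 2*7 + 1
7 = 7*1 + 0
gcd(141, 193) = 1, so the inverse exists.
Back-substitute for 1:
1 = 1*15 − 2*7
  = −2*37 + 5*15
  = 5*52 − 7*37
  = −7*141 + 19*52
  = 19*193 − 26*141
So 141⁻¹ ≡ −26 ≡ 167 (mod 193).

167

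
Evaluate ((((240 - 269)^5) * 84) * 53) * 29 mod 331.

240 - 269 = -29 ≡ 302 (mod 331)
(302)^5 ≡ 259 (mod 331)
259 * 84 = 21756 ≡ 241 (mod 331)
241 * 53 = 12773 ≡ 195 (mod 331)
195 * 29 = 5655 ≡ 28 (mod 331)

28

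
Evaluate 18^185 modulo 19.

18

185 in binary is 10111001, i.e. 185 = 128 + 32 + 16 + 8 + 1.
18^1 ≡ 18 (mod 19)
18^2 ≡ 18^2 = 324 ≡ 1 (mod 19)
18^4 ≡ 1^2 = 1 (mod 19)
18^8 ≡ 1^2 = 1 (mod 19)
18^16 ≡ 1^2 = 1 (mod 19)
18^32 ≡ 1^2 = 1 (mod 19)
18^64 ≡ 1^2 = 1 (mod 19)
18^128 ≡ 1^2 = 1 (mod 19)
18^185 = 18^128 * 18^32 * 18^16 * 18^8 * 18^1 ≡ 1 * 1 * 1 * 1 * 18 (mod 19).
Accumulate the product:
1 * 1 = 1
1 * 1 = 1
1 * 1 = 1
1 * 18 = 18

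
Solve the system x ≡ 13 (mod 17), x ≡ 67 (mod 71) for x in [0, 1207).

17⁻¹ mod 71: 17·46 ≡ 1 (mod 71), so 17⁻¹ ≡ 46.
x = 13 + 17·((67 − 13)·46 mod 71) = 13 + 17·70 = 1203.
Check: 1203 mod 17 = 13, 1203 mod 71 = 67. ✓

1203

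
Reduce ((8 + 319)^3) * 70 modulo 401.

8 + 319 = 327
(327)^3 ≡ 187 (mod 401)
187 * 70 = 13090 ≡ 258 (mod 401)

258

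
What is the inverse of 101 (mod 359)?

359 = 3×101 + 56
101 = 1×56 + 45
56 = 1×45 + 11
45 = 4×11 + 1
11 = 11×1 + 0
gcd(101, 359) = 1, so the inverse exists.
Bézout: 1 = −9×359 + 32×101.
So 101⁻¹ ≡ 32 (mod 359).

32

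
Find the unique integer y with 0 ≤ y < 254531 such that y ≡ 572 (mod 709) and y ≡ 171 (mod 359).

709⁻¹ mod 359: 709*319 ≡ 1 (mod 359), so 709⁻¹ ≡ 319.
y = 572 + 709*((171 − 572)*319 mod 359) = 572 + 709*244 = 173568.

173568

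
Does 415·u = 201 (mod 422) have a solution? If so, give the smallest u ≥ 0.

333

gcd(415, 422) = 1, so a unique solution mod 422 exists.
415⁻¹ ≡ 241 (mod 422).
u ≡ 241·201 ≡ 333 (mod 422).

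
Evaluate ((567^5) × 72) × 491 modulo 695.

619

(567)^5 ≡ 367 (mod 695)
367 × 72 = 26424 ≡ 14 (mod 695)
14 × 491 = 6874 ≡ 619 (mod 695)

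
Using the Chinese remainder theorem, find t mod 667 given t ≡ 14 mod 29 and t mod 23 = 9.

29⁻¹ mod 23: 29×4 ≡ 1 (mod 23), so 29⁻¹ ≡ 4.
t = 14 + 29×((9 − 14)×4 mod 23) = 14 + 29×3 = 101.

101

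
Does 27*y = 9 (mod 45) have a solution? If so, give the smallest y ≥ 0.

gcd(27, 45) = 9, and 9 | 9, so solutions exist.
Divide through by 9: 3*y = 1 (mod 5).
3⁻¹ ≡ 2 (mod 5).
y ≡ 2*1 ≡ 2 (mod 5).
The smallest non-negative solution is y = 2.

2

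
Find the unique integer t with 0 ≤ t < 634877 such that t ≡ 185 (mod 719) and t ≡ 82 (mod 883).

719⁻¹ mod 883: 719*813 ≡ 1 (mod 883), so 719⁻¹ ≡ 813.
t = 185 + 719*((82 − 185)*813 mod 883) = 185 + 719*146 = 105159.

105159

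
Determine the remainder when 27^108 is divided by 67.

Compute successive squares:
27^1 ≡ 27 (mod 67)
27^2 ≡ 27^2 = 729 ≡ 59 (mod 67)
27^4 ≡ 59^2 = 3481 ≡ 64 (mod 67)
27^8 ≡ 64^2 = 4096 ≡ 9 (mod 67)
27^16 ≡ 9^2 = 81 ≡ 14 (mod 67)
27^32 ≡ 14^2 = 196 ≡ 62 (mod 67)
27^64 ≡ 62^2 = 3844 ≡ 25 (mod 67)
27^108 = 27^64 * 27^32 * 27^8 * 27^4 ≡ 25 * 62 * 9 * 64 (mod 67).
Accumulate the product:
25 * 62 = 1550 ≡ 9
9 * 9 = 81 ≡ 14
14 * 64 = 896 ≡ 25

25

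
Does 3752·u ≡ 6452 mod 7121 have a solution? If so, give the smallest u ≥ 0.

gcd(3752, 7121) = 1, so a unique solution mod 7121 exists.
3752⁻¹ ≡ 6117 (mod 7121).
u ≡ 6117·6452 ≡ 2302 (mod 7121).

2302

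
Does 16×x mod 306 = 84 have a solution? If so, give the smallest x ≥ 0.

120

gcd(16, 306) = 2, and 2 | 84, so solutions exist.
Divide through by 2: 8×x = 42 (mod 153).
8⁻¹ ≡ 134 (mod 153).
x ≡ 134×42 ≡ 120 (mod 153).
The smallest non-negative solution is x = 120.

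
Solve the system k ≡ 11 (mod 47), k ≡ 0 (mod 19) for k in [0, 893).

152

47⁻¹ mod 19: 47·17 ≡ 1 (mod 19), so 47⁻¹ ≡ 17.
k = 11 + 47·((0 − 11)·17 mod 19) = 11 + 47·3 = 152.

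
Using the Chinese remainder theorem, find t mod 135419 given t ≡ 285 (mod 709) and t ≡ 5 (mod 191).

102381

709⁻¹ mod 191: 709*125 ≡ 1 (mod 191), so 709⁻¹ ≡ 125.
t = 285 + 709*((5 − 285)*125 mod 191) = 285 + 709*144 = 102381.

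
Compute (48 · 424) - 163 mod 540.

48 · 424 = 20352 ≡ 372 (mod 540)
372 - 163 = 209

209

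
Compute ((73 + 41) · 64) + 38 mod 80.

54

73 + 41 = 114 ≡ 34 (mod 80)
34 · 64 = 2176 ≡ 16 (mod 80)
16 + 38 = 54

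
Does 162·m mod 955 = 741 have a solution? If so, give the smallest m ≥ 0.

93

gcd(162, 955) = 1, so a unique solution mod 955 exists.
162⁻¹ ≡ 843 (mod 955).
m ≡ 843·741 ≡ 93 (mod 955).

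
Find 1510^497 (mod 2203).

1883

Compute successive squares:
497 in binary is 111110001, i.e. 497 = 256 + 128 + 64 + 32 + 16 + 1.
1510^1 ≡ 1510 (mod 2203)
1510^2 ≡ 1510^2 = 2280100 ≡ 2198 (mod 2203)
1510^4 ≡ 2198^2 = 4831204 ≡ 25 (mod 2203)
1510^8 ≡ 25^2 = 625 (mod 2203)
1510^16 ≡ 625^2 = 390625 ≡ 694 (mod 2203)
1510^32 ≡ 694^2 = 481636 ≡ 1382 (mod 2203)
1510^64 ≡ 1382^2 = 1909924 ≡ 2126 (mod 2203)
1510^128 ≡ 2126^2 = 4519876 ≡ 1523 (mod 2203)
1510^256 ≡ 1523^2 = 2319529 ≡ 1973 (mod 2203)
1510^497 = 1510^256 · 1510^128 · 1510^64 · 1510^32 · 1510^16 · 1510^1 ≡ 1973 · 1523 · 2126 · 1382 · 694 · 1510 (mod 2203).
Accumulate the product:
1973 · 1523 = 3004879 ≡ 2190
2190 · 2126 = 4655940 ≡ 1001
1001 · 1382 = 1383382 ≡ 2101
2101 · 694 = 1458094 ≡ 1911
1911 · 1510 = 2885610 ≡ 1883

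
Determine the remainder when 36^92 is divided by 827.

92 in binary is 1011100, i.e. 92 = 64 + 16 + 8 + 4.
36^1 ≡ 36 (mod 827)
36^2 ≡ 36^2 = 1296 ≡ 469 (mod 827)
36^4 ≡ 469^2 = 219961 ≡ 806 (mod 827)
36^8 ≡ 806^2 = 649636 ≡ 441 (mod 827)
36^16 ≡ 441^2 = 194481 ≡ 136 (mod 827)
36^32 ≡ 136^2 = 18496 ≡ 302 (mod 827)
36^64 ≡ 302^2 = 91204 ≡ 234 (mod 827)
36^92 = 36^64 × 36^16 × 36^8 × 36^4 ≡ 234 × 136 × 441 × 806 (mod 827).
Accumulate the product:
234 × 136 = 31824 ≡ 398
398 × 441 = 175518 ≡ 194
194 × 806 = 156364 ≡ 61

61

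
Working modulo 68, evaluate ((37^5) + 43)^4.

(37)^5 ≡ 5 (mod 68)
5 + 43 = 48
(48)^4 ≡ 64 (mod 68)

64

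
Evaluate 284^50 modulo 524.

284^1 ≡ 284 (mod 524)
284^2 ≡ 284^2 = 80656 ≡ 484 (mod 524)
284^4 ≡ 484^2 = 234256 ≡ 28 (mod 524)
284^8 ≡ 28^2 = 784 ≡ 260 (mod 524)
284^16 ≡ 260^2 = 67600 ≡ 4 (mod 524)
284^32 ≡ 4^2 = 16 (mod 524)
284^50 = 284^32 × 284^16 × 284^2 ≡ 16 × 4 × 484 (mod 524).
Accumulate the product:
16 × 4 = 64
64 × 484 = 30976 ≡ 60

60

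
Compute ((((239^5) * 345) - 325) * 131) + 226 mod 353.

38

(239)^5 ≡ 195 (mod 353)
195 * 345 = 67275 ≡ 205 (mod 353)
205 - 325 = -120 ≡ 233 (mod 353)
233 * 131 = 30523 ≡ 165 (mod 353)
165 + 226 = 391 ≡ 38 (mod 353)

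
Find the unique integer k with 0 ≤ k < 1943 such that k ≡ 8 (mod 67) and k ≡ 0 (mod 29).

67⁻¹ mod 29: 67·13 ≡ 1 (mod 29), so 67⁻¹ ≡ 13.
k = 8 + 67·((0 − 8)·13 mod 29) = 8 + 67·12 = 812.

812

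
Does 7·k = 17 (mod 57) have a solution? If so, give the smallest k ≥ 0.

gcd(7, 57) = 1, so a unique solution mod 57 exists.
7⁻¹ ≡ 49 (mod 57).
k ≡ 49·17 ≡ 35 (mod 57).

35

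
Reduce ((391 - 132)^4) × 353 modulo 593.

391 - 132 = 259
(259)^4 ≡ 440 (mod 593)
440 × 353 = 155320 ≡ 547 (mod 593)

547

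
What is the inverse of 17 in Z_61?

18

By the extended Euclidean algorithm:
61 = 3·17 + 10
17 = 1·10 + 7
10 = 1·7 + 3
7 = 2·3 + 1
3 = 3·1 + 0
gcd(17, 61) = 1, so the inverse exists.
Bézout: 1 = −5·61 + 18·17.
So 17⁻¹ ≡ 18 (mod 61).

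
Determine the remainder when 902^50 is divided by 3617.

3553

Using repeated squaring:
50 in binary is 110010, i.e. 50 = 32 + 16 + 2.
902^1 ≡ 902 (mod 3617)
902^2 ≡ 902^2 = 813604 ≡ 3396 (mod 3617)
902^4 ≡ 3396^2 = 11532816 ≡ 1820 (mod 3617)
902^8 ≡ 1820^2 = 3312400 ≡ 2845 (mod 3617)
902^16 ≡ 2845^2 = 8094025 ≡ 2796 (mod 3617)
902^32 ≡ 2796^2 = 7817616 ≡ 1279 (mod 3617)
902^50 = 902^32 · 902^16 · 902^2 ≡ 1279 · 2796 · 3396 (mod 3617).
Accumulate the product:
1279 · 2796 = 3576084 ≡ 2488
2488 · 3396 = 8449248 ≡ 3553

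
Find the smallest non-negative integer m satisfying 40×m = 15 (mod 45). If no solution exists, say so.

6

gcd(40, 45) = 5, and 5 | 15, so solutions exist.
Divide through by 5: 8×m = 3 (mod 9).
8⁻¹ ≡ 8 (mod 9).
m ≡ 8×3 ≡ 6 (mod 9).
The smallest non-negative solution is m = 6.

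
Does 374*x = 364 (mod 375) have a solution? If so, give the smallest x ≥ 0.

11

gcd(374, 375) = 1, so a unique solution mod 375 exists.
374⁻¹ ≡ 374 (mod 375).
x ≡ 374*364 ≡ 11 (mod 375).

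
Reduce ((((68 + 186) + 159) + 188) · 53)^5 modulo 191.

52

68 + 186 = 254 ≡ 63 (mod 191)
63 + 159 = 222 ≡ 31 (mod 191)
31 + 188 = 219 ≡ 28 (mod 191)
28 · 53 = 1484 ≡ 147 (mod 191)
(147)^5 ≡ 52 (mod 191)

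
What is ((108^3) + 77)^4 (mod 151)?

105

(108)^3 ≡ 70 (mod 151)
70 + 77 = 147
(147)^4 ≡ 105 (mod 151)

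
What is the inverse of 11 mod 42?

42 = 3×11 + 9
11 = 1×9 + 2
9 = 4×2 + 1
2 = 2×1 + 0
gcd(11, 42) = 1, so the inverse exists.
Bézout: 1 = 5×42 − 19×11.
So 11⁻¹ ≡ −19 ≡ 23 (mod 42).

23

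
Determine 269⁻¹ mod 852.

833

Run the extended Euclidean algorithm:
852 = 3·269 + 45
269 = 5·45 + 44
45 = 1·44 + 1
44 = 44·1 + 0
gcd(269, 852) = 1, so the inverse exists.
Bézout: 1 = 6·852 − 19·269.
So 269⁻¹ ≡ −19 ≡ 833 (mod 852).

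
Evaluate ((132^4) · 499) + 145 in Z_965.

(132)^4 ≡ 21 (mod 965)
21 · 499 = 10479 ≡ 829 (mod 965)
829 + 145 = 974 ≡ 9 (mod 965)

9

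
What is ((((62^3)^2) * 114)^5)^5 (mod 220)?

56

(62)^3 ≡ 68 (mod 220)
(68)^2 ≡ 4 (mod 220)
4 * 114 = 456 ≡ 16 (mod 220)
(16)^5 ≡ 56 (mod 220)
(56)^5 ≡ 56 (mod 220)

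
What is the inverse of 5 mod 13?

8

Apply the Euclidean algorithm and back-substitute:
13 = 2×5 + 3
5 = 1×3 + 2
3 = 1×2 + 1
2 = 2×1 + 0
gcd(5, 13) = 1, so the inverse exists.
Bézout: 1 = 2×13 − 5×5.
So 5⁻¹ ≡ −5 ≡ 8 (mod 13).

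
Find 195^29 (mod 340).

315

195^1 ≡ 195 (mod 340)
195^2 ≡ 195^2 = 38025 ≡ 285 (mod 340)
195^4 ≡ 285^2 = 81225 ≡ 305 (mod 340)
195^8 ≡ 305^2 = 93025 ≡ 205 (mod 340)
195^16 ≡ 205^2 = 42025 ≡ 205 (mod 340)
195^29 = 195^16 * 195^8 * 195^4 * 195^1 ≡ 205 * 205 * 305 * 195 (mod 340).
Accumulate the product:
205 * 205 = 42025 ≡ 205
205 * 305 = 62525 ≡ 305
305 * 195 = 59475 ≡ 315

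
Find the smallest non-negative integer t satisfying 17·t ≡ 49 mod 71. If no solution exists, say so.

53

gcd(17, 71) = 1, so a unique solution mod 71 exists.
17⁻¹ ≡ 46 (mod 71).
t ≡ 46·49 ≡ 53 (mod 71).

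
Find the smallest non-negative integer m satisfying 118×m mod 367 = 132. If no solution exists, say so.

26

gcd(118, 367) = 1, so a unique solution mod 367 exists.
118⁻¹ ≡ 28 (mod 367).
m ≡ 28×132 ≡ 26 (mod 367).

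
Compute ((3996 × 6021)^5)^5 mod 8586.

4374

3996 × 6021 = 24059916 ≡ 1944 (mod 8586)
(1944)^5 ≡ 3564 (mod 8586)
(3564)^5 ≡ 4374 (mod 8586)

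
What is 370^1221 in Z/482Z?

By square-and-multiply:
1221 in binary is 10011000101, i.e. 1221 = 1024 + 128 + 64 + 4 + 1.
370^1 ≡ 370 (mod 482)
370^2 ≡ 370^2 = 136900 ≡ 12 (mod 482)
370^4 ≡ 12^2 = 144 (mod 482)
370^8 ≡ 144^2 = 20736 ≡ 10 (mod 482)
370^16 ≡ 10^2 = 100 (mod 482)
370^32 ≡ 100^2 = 10000 ≡ 360 (mod 482)
370^64 ≡ 360^2 = 129600 ≡ 424 (mod 482)
370^128 ≡ 424^2 = 179776 ≡ 472 (mod 482)
370^256 ≡ 472^2 = 222784 ≡ 100 (mod 482)
370^512 ≡ 100^2 = 10000 ≡ 360 (mod 482)
370^1024 ≡ 360^2 = 129600 ≡ 424 (mod 482)
370^1221 = 370^1024 · 370^128 · 370^64 · 370^4 · 370^1 ≡ 424 · 472 · 424 · 144 · 370 (mod 482).
Accumulate the product:
424 · 472 = 200128 ≡ 98
98 · 424 = 41552 ≡ 100
100 · 144 = 14400 ≡ 422
422 · 370 = 156140 ≡ 454

454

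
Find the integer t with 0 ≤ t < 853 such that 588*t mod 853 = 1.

103

853 = 1·588 + 265
588 = 2·265 + 58
265 = 4·58 + 33
58 = 1·33 + 25
33 = 1·25 + 8
25 = 3·8 + 1
8 = 8·1 + 0
gcd(588, 853) = 1, so the inverse exists.
Bézout: 1 = −71·853 + 103·588.
So 588⁻¹ ≡ 103 (mod 853).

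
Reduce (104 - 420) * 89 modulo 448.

100

104 - 420 = -316 ≡ 132 (mod 448)
132 * 89 = 11748 ≡ 100 (mod 448)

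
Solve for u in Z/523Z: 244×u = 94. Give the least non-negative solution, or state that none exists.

159

gcd(244, 523) = 1, so a unique solution mod 523 exists.
244⁻¹ ≡ 508 (mod 523).
u ≡ 508×94 ≡ 159 (mod 523).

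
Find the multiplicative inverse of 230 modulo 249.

249 = 1×230 + 19
230 = 12×19 + 2
19 = 9×2 + 1
2 = 2×1 + 0
gcd(230, 249) = 1, so the inverse exists.
Back-substitute for 1:
1 = 1×19 − 9×2
  = −9×230 + 109×19
  = 109×249 − 118×230
So 230⁻¹ ≡ −118 ≡ 131 (mod 249).

131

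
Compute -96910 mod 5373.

-96910 = -19·5373 + 5177, so -96910 ≡ 5177 (mod 5373).

5177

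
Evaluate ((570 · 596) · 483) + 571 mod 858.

553

570 · 596 = 339720 ≡ 810 (mod 858)
810 · 483 = 391230 ≡ 840 (mod 858)
840 + 571 = 1411 ≡ 553 (mod 858)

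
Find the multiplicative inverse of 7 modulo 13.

Run the extended Euclidean algorithm:
13 = 1*7 + 6
7 = 1*6 + 1
6 = 6*1 + 0
gcd(7, 13) = 1, so the inverse exists.
Bézout: 1 = −1*13 + 2*7.
So 7⁻¹ ≡ 2 (mod 13).

2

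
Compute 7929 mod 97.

7929 = 81*97 + 72, so 7929 ≡ 72 (mod 97).

72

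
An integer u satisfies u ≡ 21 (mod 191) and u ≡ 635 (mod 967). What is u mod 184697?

191⁻¹ mod 967: 191×886 ≡ 1 (mod 967), so 191⁻¹ ≡ 886.
u = 21 + 191×((635 − 21)×886 mod 967) = 21 + 191×550 = 105071.
Check: 105071 mod 191 = 21, 105071 mod 967 = 635. ✓

105071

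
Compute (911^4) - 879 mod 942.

(911)^4 ≡ 361 (mod 942)
361 - 879 = -518 ≡ 424 (mod 942)

424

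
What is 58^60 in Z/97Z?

50

Using repeated squaring:
58^1 ≡ 58 (mod 97)
58^2 ≡ 58^2 = 3364 ≡ 66 (mod 97)
58^4 ≡ 66^2 = 4356 ≡ 88 (mod 97)
58^8 ≡ 88^2 = 7744 ≡ 81 (mod 97)
58^16 ≡ 81^2 = 6561 ≡ 62 (mod 97)
58^32 ≡ 62^2 = 3844 ≡ 61 (mod 97)
58^60 = 58^32 · 58^16 · 58^8 · 58^4 ≡ 61 · 62 · 81 · 88 (mod 97).
Accumulate the product:
61 · 62 = 3782 ≡ 96
96 · 81 = 7776 ≡ 16
16 · 88 = 1408 ≡ 50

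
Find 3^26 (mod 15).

Using repeated squaring:
26 in binary is 11010, i.e. 26 = 16 + 8 + 2.
3^1 ≡ 3 (mod 15)
3^2 ≡ 3^2 = 9 (mod 15)
3^4 ≡ 9^2 = 81 ≡ 6 (mod 15)
3^8 ≡ 6^2 = 36 ≡ 6 (mod 15)
3^16 ≡ 6^2 = 36 ≡ 6 (mod 15)
3^26 = 3^16 · 3^8 · 3^2 ≡ 6 · 6 · 9 (mod 15).
Accumulate the product:
6 · 6 = 36 ≡ 6
6 · 9 = 54 ≡ 9

9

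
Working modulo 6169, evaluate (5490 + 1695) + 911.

1927

5490 + 1695 = 7185 ≡ 1016 (mod 6169)
1016 + 911 = 1927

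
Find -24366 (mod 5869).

-24366 = -5·5869 + 4979, so -24366 ≡ 4979 (mod 5869).

4979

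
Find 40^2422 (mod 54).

Using repeated squaring:
2422 in binary is 100101110110, i.e. 2422 = 2048 + 256 + 64 + 32 + 16 + 4 + 2.
40^1 ≡ 40 (mod 54)
40^2 ≡ 40^2 = 1600 ≡ 34 (mod 54)
40^4 ≡ 34^2 = 1156 ≡ 22 (mod 54)
40^8 ≡ 22^2 = 484 ≡ 52 (mod 54)
40^16 ≡ 52^2 = 2704 ≡ 4 (mod 54)
40^32 ≡ 4^2 = 16 (mod 54)
40^64 ≡ 16^2 = 256 ≡ 40 (mod 54)
40^128 ≡ 40^2 = 1600 ≡ 34 (mod 54)
40^256 ≡ 34^2 = 1156 ≡ 22 (mod 54)
40^512 ≡ 22^2 = 484 ≡ 52 (mod 54)
40^1024 ≡ 52^2 = 2704 ≡ 4 (mod 54)
40^2048 ≡ 4^2 = 16 (mod 54)
40^2422 = 40^2048 × 40^256 × 40^64 × 40^32 × 40^16 × 40^4 × 40^2 ≡ 16 × 22 × 40 × 16 × 4 × 22 × 34 (mod 54).
Accumulate the product:
16 × 22 = 352 ≡ 28
28 × 40 = 1120 ≡ 40
40 × 16 = 640 ≡ 46
46 × 4 = 184 ≡ 22
22 × 22 = 484 ≡ 52
52 × 34 = 1768 ≡ 40

40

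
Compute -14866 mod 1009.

-14866 = -15×1009 + 269, so -14866 ≡ 269 (mod 1009).

269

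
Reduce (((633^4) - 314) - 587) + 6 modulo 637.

635

(633)^4 ≡ 256 (mod 637)
256 - 314 = -58 ≡ 579 (mod 637)
579 - 587 = -8 ≡ 629 (mod 637)
629 + 6 = 635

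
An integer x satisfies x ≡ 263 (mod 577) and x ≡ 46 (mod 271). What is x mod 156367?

27959

577⁻¹ mod 271: 577×31 ≡ 1 (mod 271), so 577⁻¹ ≡ 31.
x = 263 + 577×((46 − 263)×31 mod 271) = 263 + 577×48 = 27959.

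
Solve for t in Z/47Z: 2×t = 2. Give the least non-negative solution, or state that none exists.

1

gcd(2, 47) = 1, so a unique solution mod 47 exists.
2⁻¹ ≡ 24 (mod 47).
t ≡ 24×2 ≡ 1 (mod 47).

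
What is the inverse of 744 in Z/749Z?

599

Run the extended Euclidean algorithm:
749 = 1*744 + 5
744 = 148*5 + 4
5 = 1*4 + 1
4 = 4*1 + 0
gcd(744, 749) = 1, so the inverse exists.
Bézout: 1 = 149*749 − 150*744.
So 744⁻¹ ≡ −150 ≡ 599 (mod 749).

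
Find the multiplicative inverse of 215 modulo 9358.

Apply the Euclidean algorithm and back-substitute:
9358 = 43·215 + 113
215 = 1·113 + 102
113 = 1·102 + 11
102 = 9·11 + 3
11 = 3·3 + 2
3 = 1·2 + 1
2 = 2·1 + 0
gcd(215, 9358) = 1, so the inverse exists.
Bézout: 1 = −78·9358 + 3395·215.
So 215⁻¹ ≡ 3395 (mod 9358).

3395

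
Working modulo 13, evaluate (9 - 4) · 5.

12

9 - 4 = 5
5 · 5 = 25 ≡ 12 (mod 13)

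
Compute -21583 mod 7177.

-21583 = -4·7177 + 7125, so -21583 ≡ 7125 (mod 7177).

7125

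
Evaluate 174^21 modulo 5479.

1498

21 in binary is 10101, i.e. 21 = 16 + 4 + 1.
174^1 ≡ 174 (mod 5479)
174^2 ≡ 174^2 = 30276 ≡ 2881 (mod 5479)
174^4 ≡ 2881^2 = 8300161 ≡ 4955 (mod 5479)
174^8 ≡ 4955^2 = 24552025 ≡ 626 (mod 5479)
174^16 ≡ 626^2 = 391876 ≡ 2867 (mod 5479)
174^21 = 174^16 · 174^4 · 174^1 ≡ 2867 · 4955 · 174 (mod 5479).
Accumulate the product:
2867 · 4955 = 14205985 ≡ 4417
4417 · 174 = 768558 ≡ 1498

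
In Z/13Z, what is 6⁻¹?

Apply the Euclidean algorithm and back-substitute:
13 = 2×6 + 1
6 = 6×1 + 0
gcd(6, 13) = 1, so the inverse exists.
Bézout: 1 = 1×13 − 2×6.
So 6⁻¹ ≡ −2 ≡ 11 (mod 13).

11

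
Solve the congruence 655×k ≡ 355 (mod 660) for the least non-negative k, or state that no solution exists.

gcd(655, 660) = 5, and 5 | 355, so solutions exist.
Divide through by 5: 131×k ≡ 71 mod 132.
131⁻¹ ≡ 131 (mod 132).
k ≡ 131×71 ≡ 61 (mod 132).
The smallest non-negative solution is k = 61.

61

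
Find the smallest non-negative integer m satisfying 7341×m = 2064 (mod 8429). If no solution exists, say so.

3097

gcd(7341, 8429) = 1, so a unique solution mod 8429 exists.
7341⁻¹ ≡ 7724 (mod 8429).
m ≡ 7724×2064 ≡ 3097 (mod 8429).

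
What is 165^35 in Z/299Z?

165^1 ≡ 165 (mod 299)
165^2 ≡ 165^2 = 27225 ≡ 16 (mod 299)
165^4 ≡ 16^2 = 256 (mod 299)
165^8 ≡ 256^2 = 65536 ≡ 55 (mod 299)
165^16 ≡ 55^2 = 3025 ≡ 35 (mod 299)
165^32 ≡ 35^2 = 1225 ≡ 29 (mod 299)
165^35 = 165^32 * 165^2 * 165^1 ≡ 29 * 16 * 165 (mod 299).
Accumulate the product:
29 * 16 = 464 ≡ 165
165 * 165 = 27225 ≡ 16

16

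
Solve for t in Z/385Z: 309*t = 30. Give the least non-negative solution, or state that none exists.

30

gcd(309, 385) = 1, so a unique solution mod 385 exists.
309⁻¹ ≡ 309 (mod 385).
t ≡ 309*30 ≡ 30 (mod 385).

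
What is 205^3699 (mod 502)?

3699 in binary is 111001110011, i.e. 3699 = 2048 + 1024 + 512 + 64 + 32 + 16 + 2 + 1.
205^1 ≡ 205 (mod 502)
205^2 ≡ 205^2 = 42025 ≡ 359 (mod 502)
205^4 ≡ 359^2 = 128881 ≡ 369 (mod 502)
205^8 ≡ 369^2 = 136161 ≡ 119 (mod 502)
205^16 ≡ 119^2 = 14161 ≡ 105 (mod 502)
205^32 ≡ 105^2 = 11025 ≡ 483 (mod 502)
205^64 ≡ 483^2 = 233289 ≡ 361 (mod 502)
205^128 ≡ 361^2 = 130321 ≡ 303 (mod 502)
205^256 ≡ 303^2 = 91809 ≡ 445 (mod 502)
205^512 ≡ 445^2 = 198025 ≡ 237 (mod 502)
205^1024 ≡ 237^2 = 56169 ≡ 447 (mod 502)
205^2048 ≡ 447^2 = 199809 ≡ 13 (mod 502)
205^3699 = 205^2048 · 205^1024 · 205^512 · 205^64 · 205^32 · 205^16 · 205^2 · 205^1 ≡ 13 · 447 · 237 · 361 · 483 · 105 · 359 · 205 (mod 502).
Accumulate the product:
13 · 447 = 5811 ≡ 289
289 · 237 = 68493 ≡ 221
221 · 361 = 79781 ≡ 465
465 · 483 = 224595 ≡ 201
201 · 105 = 21105 ≡ 21
21 · 359 = 7539 ≡ 9
9 · 205 = 1845 ≡ 339

339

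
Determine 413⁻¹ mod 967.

967 = 2*413 + 141
413 = 2*141 + 131
141 = 1*131 + 10
131 = 13*10 + 1
10 = 10*1 + 0
gcd(413, 967) = 1, so the inverse exists.
Bézout: 1 = −41*967 + 96*413.
So 413⁻¹ ≡ 96 (mod 967).

96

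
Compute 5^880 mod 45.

40

Using repeated squaring:
5^1 ≡ 5 (mod 45)
5^2 ≡ 5^2 = 25 (mod 45)
5^4 ≡ 25^2 = 625 ≡ 40 (mod 45)
5^8 ≡ 40^2 = 1600 ≡ 25 (mod 45)
5^16 ≡ 25^2 = 625 ≡ 40 (mod 45)
5^32 ≡ 40^2 = 1600 ≡ 25 (mod 45)
5^64 ≡ 25^2 = 625 ≡ 40 (mod 45)
5^128 ≡ 40^2 = 1600 ≡ 25 (mod 45)
5^256 ≡ 25^2 = 625 ≡ 40 (mod 45)
5^512 ≡ 40^2 = 1600 ≡ 25 (mod 45)
5^880 = 5^512 · 5^256 · 5^64 · 5^32 · 5^16 ≡ 25 · 40 · 40 · 25 · 40 (mod 45).
Accumulate the product:
25 · 40 = 1000 ≡ 10
10 · 40 = 400 ≡ 40
40 · 25 = 1000 ≡ 10
10 · 40 = 400 ≡ 40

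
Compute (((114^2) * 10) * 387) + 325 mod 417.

58

(114)^2 ≡ 69 (mod 417)
69 * 10 = 690 ≡ 273 (mod 417)
273 * 387 = 105651 ≡ 150 (mod 417)
150 + 325 = 475 ≡ 58 (mod 417)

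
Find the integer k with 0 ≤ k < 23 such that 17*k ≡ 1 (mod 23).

By the extended Euclidean algorithm:
23 = 1*17 + 6
17 = 2*6 + 5
6 = 1*5 + 1
5 = 5*1 + 0
gcd(17, 23) = 1, so the inverse exists.
Bézout: 1 = 3*23 − 4*17.
So 17⁻¹ ≡ −4 ≡ 19 (mod 23).

19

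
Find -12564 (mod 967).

-12564 = -13·967 + 7, so -12564 ≡ 7 (mod 967).

7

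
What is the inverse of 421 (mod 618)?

618 = 1*421 + 197
421 = 2*197 + 27
197 = 7*27 + 8
27 = 3*8 + 3
8 = 2*3 + 2
3 = 1*2 + 1
2 = 2*1 + 0
gcd(421, 618) = 1, so the inverse exists.
Bézout: 1 = −156*618 + 229*421.
So 421⁻¹ ≡ 229 (mod 618).

229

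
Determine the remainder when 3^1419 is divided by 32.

By square-and-multiply:
1419 in binary is 10110001011, i.e. 1419 = 1024 + 256 + 128 + 8 + 2 + 1.
3^1 ≡ 3 (mod 32)
3^2 ≡ 3^2 = 9 (mod 32)
3^4 ≡ 9^2 = 81 ≡ 17 (mod 32)
3^8 ≡ 17^2 = 289 ≡ 1 (mod 32)
3^16 ≡ 1^2 = 1 (mod 32)
3^32 ≡ 1^2 = 1 (mod 32)
3^64 ≡ 1^2 = 1 (mod 32)
3^128 ≡ 1^2 = 1 (mod 32)
3^256 ≡ 1^2 = 1 (mod 32)
3^512 ≡ 1^2 = 1 (mod 32)
3^1024 ≡ 1^2 = 1 (mod 32)
3^1419 = 3^1024 × 3^256 × 3^128 × 3^8 × 3^2 × 3^1 ≡ 1 × 1 × 1 × 1 × 9 × 3 (mod 32).
Accumulate the product:
1 × 1 = 1
1 × 1 = 1
1 × 1 = 1
1 × 9 = 9
9 × 3 = 27

27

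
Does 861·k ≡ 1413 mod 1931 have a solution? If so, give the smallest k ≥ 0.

gcd(861, 1931) = 1, so a unique solution mod 1931 exists.
861⁻¹ ≡ 850 (mod 1931).
k ≡ 850·1413 ≡ 1899 (mod 1931).

1899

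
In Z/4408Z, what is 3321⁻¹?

1249

4408 = 1·3321 + 1087
3321 = 3·1087 + 60
1087 = 18·60 + 7
60 = 8·7 + 4
7 = 1·4 + 3
4 = 1·3 + 1
3 = 3·1 + 0
gcd(3321, 4408) = 1, so the inverse exists.
Back-substitute for 1:
1 = 1·4 − 1·3
  = −1·7 + 2·4
  = 2·60 − 17·7
  = −17·1087 + 308·60
  = 308·3321 − 941·1087
  = −941·4408 + 1249·3321
So 3321⁻¹ ≡ 1249 (mod 4408).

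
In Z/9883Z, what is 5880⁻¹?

9883 = 1*5880 + 4003
5880 = 1*4003 + 1877
4003 = 2*1877 + 249
1877 = 7*249 + 134
249 = 1*134 + 115
134 = 1*115 + 19
115 = 6*19 + 1
19 = 19*1 + 0
gcd(5880, 9883) = 1, so the inverse exists.
Back-substitute for 1:
1 = 1*115 − 6*19
  = −6*134 + 7*115
  = 7*249 − 13*134
  = −13*1877 + 98*249
  = 98*4003 − 209*1877
  = −209*5880 + 307*4003
  = 307*9883 − 516*5880
So 5880⁻¹ ≡ −516 ≡ 9367 (mod 9883).

9367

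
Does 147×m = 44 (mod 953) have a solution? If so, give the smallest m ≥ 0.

305

gcd(147, 953) = 1, so a unique solution mod 953 exists.
147⁻¹ ≡ 765 (mod 953).
m ≡ 765×44 ≡ 305 (mod 953).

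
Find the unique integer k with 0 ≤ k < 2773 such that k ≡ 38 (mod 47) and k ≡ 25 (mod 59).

47⁻¹ mod 59: 47·54 ≡ 1 (mod 59), so 47⁻¹ ≡ 54.
k = 38 + 47·((25 − 38)·54 mod 59) = 38 + 47·6 = 320.
Check: 320 mod 47 = 38, 320 mod 59 = 25. ✓

320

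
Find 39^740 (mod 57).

39

By square-and-multiply:
740 in binary is 1011100100, i.e. 740 = 512 + 128 + 64 + 32 + 4.
39^1 ≡ 39 (mod 57)
39^2 ≡ 39^2 = 1521 ≡ 39 (mod 57)
39^4 ≡ 39^2 = 1521 ≡ 39 (mod 57)
39^8 ≡ 39^2 = 1521 ≡ 39 (mod 57)
39^16 ≡ 39^2 = 1521 ≡ 39 (mod 57)
39^32 ≡ 39^2 = 1521 ≡ 39 (mod 57)
39^64 ≡ 39^2 = 1521 ≡ 39 (mod 57)
39^128 ≡ 39^2 = 1521 ≡ 39 (mod 57)
39^256 ≡ 39^2 = 1521 ≡ 39 (mod 57)
39^512 ≡ 39^2 = 1521 ≡ 39 (mod 57)
39^740 = 39^512 · 39^128 · 39^64 · 39^32 · 39^4 ≡ 39 · 39 · 39 · 39 · 39 (mod 57).
Accumulate the product:
39 · 39 = 1521 ≡ 39
39 · 39 = 1521 ≡ 39
39 · 39 = 1521 ≡ 39
39 · 39 = 1521 ≡ 39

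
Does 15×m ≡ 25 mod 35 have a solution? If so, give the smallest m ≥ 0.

gcd(15, 35) = 5, and 5 | 25, so solutions exist.
Divide through by 5: 3×m ≡ 5 (mod 7).
3⁻¹ ≡ 5 (mod 7).
m ≡ 5×5 ≡ 4 (mod 7).
The smallest non-negative solution is m = 4.

4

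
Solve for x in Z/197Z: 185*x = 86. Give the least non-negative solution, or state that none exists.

157

gcd(185, 197) = 1, so a unique solution mod 197 exists.
185⁻¹ ≡ 82 (mod 197).
x ≡ 82*86 ≡ 157 (mod 197).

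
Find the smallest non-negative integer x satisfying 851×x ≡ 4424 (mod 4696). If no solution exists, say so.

248

gcd(851, 4696) = 1, so a unique solution mod 4696 exists.
851⁻¹ ≡ 1363 (mod 4696).
x ≡ 1363×4424 ≡ 248 (mod 4696).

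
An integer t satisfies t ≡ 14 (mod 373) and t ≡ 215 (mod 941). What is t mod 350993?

101843

373⁻¹ mod 941: 373·830 ≡ 1 (mod 941), so 373⁻¹ ≡ 830.
t = 14 + 373·((215 − 14)·830 mod 941) = 14 + 373·273 = 101843.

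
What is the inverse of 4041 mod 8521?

By the extended Euclidean algorithm:
8521 = 2*4041 + 439
4041 = 9*439 + 90
439 = 4*90 + 79
90 = 1*79 + 11
79 = 7*11 + 2
11 = 5*2 + 1
2 = 2*1 + 0
gcd(4041, 8521) = 1, so the inverse exists.
Back-substitute for 1:
1 = 1*11 − 5*2
  = −5*79 + 36*11
  = 36*90 − 41*79
  = −41*439 + 200*90
  = 200*4041 − 1841*439
  = −1841*8521 + 3882*4041
So 4041⁻¹ ≡ 3882 (mod 8521).

3882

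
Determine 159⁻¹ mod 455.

269

455 = 2×159 + 137
159 = 1×137 + 22
137 = 6×22 + 5
22 = 4×5 + 2
5 = 2×2 + 1
2 = 2×1 + 0
gcd(159, 455) = 1, so the inverse exists.
Bézout: 1 = 65×455 − 186×159.
So 159⁻¹ ≡ −186 ≡ 269 (mod 455).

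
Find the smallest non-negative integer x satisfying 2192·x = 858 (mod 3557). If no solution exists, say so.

101

gcd(2192, 3557) = 1, so a unique solution mod 3557 exists.
2192⁻¹ ≡ 2757 (mod 3557).
x ≡ 2757·858 ≡ 101 (mod 3557).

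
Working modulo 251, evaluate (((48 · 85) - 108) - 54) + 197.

99

48 · 85 = 4080 ≡ 64 (mod 251)
64 - 108 = -44 ≡ 207 (mod 251)
207 - 54 = 153
153 + 197 = 350 ≡ 99 (mod 251)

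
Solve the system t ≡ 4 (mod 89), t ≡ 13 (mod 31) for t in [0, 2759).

89⁻¹ mod 31: 89×23 ≡ 1 (mod 31), so 89⁻¹ ≡ 23.
t = 4 + 89×((13 − 4)×23 mod 31) = 4 + 89×21 = 1873.
Check: 1873 mod 89 = 4, 1873 mod 31 = 13. ✓

1873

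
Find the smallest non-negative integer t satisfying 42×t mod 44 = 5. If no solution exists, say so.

gcd(42, 44) = 2, and 2 does not divide 5.
So the congruence has no solution.

no solution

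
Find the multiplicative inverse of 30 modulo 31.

30

31 = 1×30 + 1
30 = 30×1 + 0
gcd(30, 31) = 1, so the inverse exists.
Back-substitute for 1:
1 = 1×31 − 1×30
So 30⁻¹ ≡ −1 ≡ 30 (mod 31).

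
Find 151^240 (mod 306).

By square-and-multiply:
151^1 ≡ 151 (mod 306)
151^2 ≡ 151^2 = 22801 ≡ 157 (mod 306)
151^4 ≡ 157^2 = 24649 ≡ 169 (mod 306)
151^8 ≡ 169^2 = 28561 ≡ 103 (mod 306)
151^16 ≡ 103^2 = 10609 ≡ 205 (mod 306)
151^32 ≡ 205^2 = 42025 ≡ 103 (mod 306)
151^64 ≡ 103^2 = 10609 ≡ 205 (mod 306)
151^128 ≡ 205^2 = 42025 ≡ 103 (mod 306)
151^240 = 151^128 * 151^64 * 151^32 * 151^16 ≡ 103 * 205 * 103 * 205 (mod 306).
Accumulate the product:
103 * 205 = 21115 ≡ 1
1 * 103 = 103
103 * 205 = 21115 ≡ 1

1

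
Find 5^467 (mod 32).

Compute successive squares:
467 in binary is 111010011, i.e. 467 = 256 + 128 + 64 + 16 + 2 + 1.
5^1 ≡ 5 (mod 32)
5^2 ≡ 5^2 = 25 (mod 32)
5^4 ≡ 25^2 = 625 ≡ 17 (mod 32)
5^8 ≡ 17^2 = 289 ≡ 1 (mod 32)
5^16 ≡ 1^2 = 1 (mod 32)
5^32 ≡ 1^2 = 1 (mod 32)
5^64 ≡ 1^2 = 1 (mod 32)
5^128 ≡ 1^2 = 1 (mod 32)
5^256 ≡ 1^2 = 1 (mod 32)
5^467 = 5^256 × 5^128 × 5^64 × 5^16 × 5^2 × 5^1 ≡ 1 × 1 × 1 × 1 × 25 × 5 (mod 32).
Accumulate the product:
1 × 1 = 1
1 × 1 = 1
1 × 1 = 1
1 × 25 = 25
25 × 5 = 125 ≡ 29

29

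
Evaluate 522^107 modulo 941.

899

Compute successive squares:
107 in binary is 1101011, i.e. 107 = 64 + 32 + 8 + 2 + 1.
522^1 ≡ 522 (mod 941)
522^2 ≡ 522^2 = 272484 ≡ 535 (mod 941)
522^4 ≡ 535^2 = 286225 ≡ 161 (mod 941)
522^8 ≡ 161^2 = 25921 ≡ 514 (mod 941)
522^16 ≡ 514^2 = 264196 ≡ 716 (mod 941)
522^32 ≡ 716^2 = 512656 ≡ 752 (mod 941)
522^64 ≡ 752^2 = 565504 ≡ 904 (mod 941)
522^107 = 522^64 · 522^32 · 522^8 · 522^2 · 522^1 ≡ 904 · 752 · 514 · 535 · 522 (mod 941).
Accumulate the product:
904 · 752 = 679808 ≡ 406
406 · 514 = 208684 ≡ 723
723 · 535 = 386805 ≡ 54
54 · 522 = 28188 ≡ 899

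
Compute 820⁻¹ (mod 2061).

1405

By the extended Euclidean algorithm:
2061 = 2·820 + 421
820 = 1·421 + 399
421 = 1·399 + 22
399 = 18·22 + 3
22 = 7·3 + 1
3 = 3·1 + 0
gcd(820, 2061) = 1, so the inverse exists.
Back-substitute for 1:
1 = 1·22 − 7·3
  = −7·399 + 127·22
  = 127·421 − 134·399
  = −134·820 + 261·421
  = 261·2061 − 656·820
So 820⁻¹ ≡ −656 ≡ 1405 (mod 2061).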